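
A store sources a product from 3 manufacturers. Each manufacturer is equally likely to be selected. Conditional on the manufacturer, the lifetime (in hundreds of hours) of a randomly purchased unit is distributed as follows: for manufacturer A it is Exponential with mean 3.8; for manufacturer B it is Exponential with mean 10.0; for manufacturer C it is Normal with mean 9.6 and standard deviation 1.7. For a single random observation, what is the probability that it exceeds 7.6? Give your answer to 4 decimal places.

Conditional on each manufacturer, P(X > 7.6): A: 0.135335; B: 0.467666; C: 0.880297.
By total probability, P(X > 7.6) = 0.333333·0.135335 + 0.333333·0.467666 + 0.333333·0.880297 = 0.494433.

0.4944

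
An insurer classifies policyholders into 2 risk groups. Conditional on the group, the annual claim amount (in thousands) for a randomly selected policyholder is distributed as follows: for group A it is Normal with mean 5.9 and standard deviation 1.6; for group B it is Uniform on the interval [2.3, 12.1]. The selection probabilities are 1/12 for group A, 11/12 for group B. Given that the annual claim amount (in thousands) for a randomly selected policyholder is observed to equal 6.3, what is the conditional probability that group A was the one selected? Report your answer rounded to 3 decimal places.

0.177

Likelihoods f(6.3 | ·): A: 0.241668; B: 0.102041.
Posterior ∝ prior × likelihood. Numerator for A: 0.0833333·0.241668 = 0.020139.
Normalizing constant: 0.0833333·0.241668 + 0.916667·0.102041 = 0.113676.
P(A | observation) = 0.020139 / 0.113676 = 0.177161.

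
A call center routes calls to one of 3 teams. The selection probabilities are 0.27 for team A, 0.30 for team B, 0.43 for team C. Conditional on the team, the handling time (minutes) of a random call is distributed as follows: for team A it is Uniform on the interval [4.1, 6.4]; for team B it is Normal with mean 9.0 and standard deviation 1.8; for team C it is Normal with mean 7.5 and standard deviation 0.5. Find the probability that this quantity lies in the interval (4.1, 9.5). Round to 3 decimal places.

0.882

Conditional on each team, P(4.1 < X < 9.5): A: 1; B: 0.606166; C: 0.999968.
By total probability, P(4.1 < X < 9.5) = 0.27·1 + 0.3·0.606166 + 0.43·0.999968 = 0.881836.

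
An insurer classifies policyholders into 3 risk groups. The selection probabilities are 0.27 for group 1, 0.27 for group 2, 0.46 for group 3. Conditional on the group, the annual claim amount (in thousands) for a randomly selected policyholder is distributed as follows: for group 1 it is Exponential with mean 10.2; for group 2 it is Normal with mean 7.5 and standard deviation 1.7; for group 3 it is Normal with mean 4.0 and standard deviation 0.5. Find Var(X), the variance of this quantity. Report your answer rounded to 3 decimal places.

Per component, 1: μ=10.2, E[X²]=208.08; 2: μ=7.5, E[X²]=59.14; 3: μ=4, E[X²]=16.25.
E[X] = 0.27·10.2 + 0.27·7.5 + 0.46·4 = 6.619.
E[X²] = 0.27·208.08 + 0.27·59.14 + 0.46·16.25 = 79.6244.
Var(X) = E[X²] − (E[X])² = 79.6244 − 43.8112 = 35.8132.

35.813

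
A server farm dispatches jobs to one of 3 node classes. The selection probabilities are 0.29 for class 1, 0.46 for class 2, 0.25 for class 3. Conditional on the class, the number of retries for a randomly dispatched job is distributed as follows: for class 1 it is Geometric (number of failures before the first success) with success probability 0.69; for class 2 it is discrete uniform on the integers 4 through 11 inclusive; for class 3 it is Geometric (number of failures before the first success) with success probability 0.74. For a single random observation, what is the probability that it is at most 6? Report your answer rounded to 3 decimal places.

0.712

Conditional on each class, P(X ≤ 6): 1: 0.999725; 2: 0.375; 3: 0.99992.
By total probability, P(X ≤ 6) = 0.29·0.999725 + 0.46·0.375 + 0.25·0.99992 = 0.7124.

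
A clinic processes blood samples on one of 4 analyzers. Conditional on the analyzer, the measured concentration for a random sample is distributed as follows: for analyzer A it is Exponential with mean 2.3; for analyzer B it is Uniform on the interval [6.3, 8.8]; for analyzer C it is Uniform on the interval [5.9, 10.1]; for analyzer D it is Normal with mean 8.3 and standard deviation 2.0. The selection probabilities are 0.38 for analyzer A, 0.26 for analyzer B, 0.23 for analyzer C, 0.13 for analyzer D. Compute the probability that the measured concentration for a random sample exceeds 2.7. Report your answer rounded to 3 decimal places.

0.737

Conditional on each analyzer, P(X > 2.7): A: 0.309155; B: 1; C: 1; D: 0.997445.
By total probability, P(X > 2.7) = 0.38·0.309155 + 0.26·1 + 0.23·1 + 0.13·0.997445 = 0.737147.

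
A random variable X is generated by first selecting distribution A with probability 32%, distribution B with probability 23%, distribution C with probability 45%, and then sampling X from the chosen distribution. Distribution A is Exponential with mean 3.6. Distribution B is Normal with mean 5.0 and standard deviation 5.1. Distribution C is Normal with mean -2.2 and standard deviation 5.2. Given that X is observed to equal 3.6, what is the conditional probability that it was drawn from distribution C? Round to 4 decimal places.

0.2703

Likelihoods f(3.6 | ·): A: 0.102189; B: 0.0753315; C: 0.0411868.
Posterior ∝ prior × likelihood. Numerator for C: 0.45·0.0411868 = 0.018534.
Normalizing constant: 0.32·0.102189 + 0.23·0.0753315 + 0.45·0.0411868 = 0.0685607.
P(C | observation) = 0.018534 / 0.0685607 = 0.27033.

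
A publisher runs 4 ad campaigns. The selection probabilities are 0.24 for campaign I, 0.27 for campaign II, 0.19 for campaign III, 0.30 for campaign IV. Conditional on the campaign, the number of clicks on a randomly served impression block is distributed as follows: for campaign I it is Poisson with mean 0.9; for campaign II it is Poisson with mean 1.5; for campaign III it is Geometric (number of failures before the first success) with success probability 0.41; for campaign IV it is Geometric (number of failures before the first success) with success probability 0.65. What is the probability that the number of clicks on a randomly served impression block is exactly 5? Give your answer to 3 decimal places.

Conditional on each campaign, P(X = 5): I: 0.00200063; II: 0.01412; III: 0.0293119; IV: 0.00341392.
By total probability, P(X = 5) = 0.24·0.00200063 + 0.27·0.01412 + 0.19·0.0293119 + 0.3·0.00341392 = 0.010886.

0.011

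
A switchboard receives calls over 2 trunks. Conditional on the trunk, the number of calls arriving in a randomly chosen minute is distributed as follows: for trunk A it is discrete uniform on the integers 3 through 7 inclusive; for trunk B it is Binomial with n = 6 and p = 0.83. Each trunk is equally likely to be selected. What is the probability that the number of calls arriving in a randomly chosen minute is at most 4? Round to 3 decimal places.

0.336

Conditional on each trunk, P(X ≤ 4): A: 0.4; B: 0.271277.
By total probability, P(X ≤ 4) = 0.5·0.4 + 0.5·0.271277 = 0.335639.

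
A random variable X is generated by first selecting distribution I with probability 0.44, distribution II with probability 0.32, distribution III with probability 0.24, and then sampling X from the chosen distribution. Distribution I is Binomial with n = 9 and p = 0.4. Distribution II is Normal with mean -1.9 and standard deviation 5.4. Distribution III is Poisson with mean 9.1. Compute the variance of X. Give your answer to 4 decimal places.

Per component, I: μ=3.6, E[X²]=15.12; II: μ=-1.9, E[X²]=32.77; III: μ=9.1, E[X²]=91.91.
E[X] = 0.44·3.6 + 0.32·-1.9 + 0.24·9.1 = 3.16.
E[X²] = 0.44·15.12 + 0.32·32.77 + 0.24·91.91 = 39.1976.
Var(X) = E[X²] − (E[X])² = 39.1976 − 9.9856 = 29.212.

29.2120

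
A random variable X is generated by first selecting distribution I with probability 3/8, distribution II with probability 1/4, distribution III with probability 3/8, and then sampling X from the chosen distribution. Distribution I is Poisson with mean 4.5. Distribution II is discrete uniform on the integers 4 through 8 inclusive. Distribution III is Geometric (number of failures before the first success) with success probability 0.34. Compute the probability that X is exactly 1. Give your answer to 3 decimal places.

Conditional on each component, P(X = 1): I: 0.0499905; II: 0; III: 0.2244.
By total probability, P(X = 1) = 0.375·0.0499905 + 0.25·0 + 0.375·0.2244 = 0.102896.

0.103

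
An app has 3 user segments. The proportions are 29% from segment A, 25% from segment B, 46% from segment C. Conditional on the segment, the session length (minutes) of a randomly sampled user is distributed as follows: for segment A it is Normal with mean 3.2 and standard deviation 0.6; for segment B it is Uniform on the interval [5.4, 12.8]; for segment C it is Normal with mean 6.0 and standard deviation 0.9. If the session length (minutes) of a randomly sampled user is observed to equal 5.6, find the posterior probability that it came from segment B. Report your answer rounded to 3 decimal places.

Likelihoods f(5.6 | ·): A: 0.00022305; B: 0.135135; C: 0.401582.
Posterior ∝ prior × likelihood. Numerator for B: 0.25·0.135135 = 0.0337838.
Normalizing constant: 0.29·0.00022305 + 0.25·0.135135 + 0.46·0.401582 = 0.218576.
P(B | observation) = 0.0337838 / 0.218576 = 0.154563.

0.155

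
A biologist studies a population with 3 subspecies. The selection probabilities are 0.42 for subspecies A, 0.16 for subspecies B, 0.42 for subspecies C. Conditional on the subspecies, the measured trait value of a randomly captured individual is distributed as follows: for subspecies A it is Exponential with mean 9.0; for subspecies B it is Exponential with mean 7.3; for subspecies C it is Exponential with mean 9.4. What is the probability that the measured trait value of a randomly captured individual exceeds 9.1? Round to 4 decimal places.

0.3583

Conditional on each subspecies, P(X > 9.1): A: 0.363815; B: 0.287488; C: 0.37981.
By total probability, P(X > 9.1) = 0.42·0.363815 + 0.16·0.287488 + 0.42·0.37981 = 0.35832.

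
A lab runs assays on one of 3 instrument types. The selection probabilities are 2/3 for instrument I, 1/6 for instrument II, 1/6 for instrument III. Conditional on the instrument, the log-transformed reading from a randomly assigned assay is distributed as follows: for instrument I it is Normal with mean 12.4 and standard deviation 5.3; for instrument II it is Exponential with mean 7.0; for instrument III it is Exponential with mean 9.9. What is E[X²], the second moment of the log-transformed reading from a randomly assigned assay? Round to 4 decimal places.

170.2367

For each component E[X²] = Var + (mean)², giving I: 181.85; II: 98; III: 196.02.
Overall E[X²] = 0.666667·181.85 + 0.166667·98 + 0.166667·196.02 = 170.237.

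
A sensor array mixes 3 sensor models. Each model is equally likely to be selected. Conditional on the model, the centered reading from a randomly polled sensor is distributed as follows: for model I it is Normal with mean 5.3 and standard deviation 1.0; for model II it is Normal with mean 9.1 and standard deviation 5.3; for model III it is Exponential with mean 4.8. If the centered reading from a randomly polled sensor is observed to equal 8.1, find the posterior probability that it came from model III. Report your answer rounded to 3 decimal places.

0.320

Likelihoods f(8.1 | ·): I: 0.00791545; II: 0.0739441; III: 0.0385378.
Posterior ∝ prior × likelihood. Numerator for III: 0.333333·0.0385378 = 0.0128459.
Normalizing constant: 0.333333·0.00791545 + 0.333333·0.0739441 + 0.333333·0.0385378 = 0.0401325.
P(III | observation) = 0.0128459 / 0.0401325 = 0.320088.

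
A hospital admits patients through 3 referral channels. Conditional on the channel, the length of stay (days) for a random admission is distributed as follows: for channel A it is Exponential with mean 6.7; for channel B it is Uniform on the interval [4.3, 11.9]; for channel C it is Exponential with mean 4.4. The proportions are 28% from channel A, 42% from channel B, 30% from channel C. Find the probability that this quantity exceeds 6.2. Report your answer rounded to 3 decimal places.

Conditional on each channel, P(X > 6.2): A: 0.396383; B: 0.75; C: 0.244365.
By total probability, P(X > 6.2) = 0.28·0.396383 + 0.42·0.75 + 0.3·0.244365 = 0.499297.

0.499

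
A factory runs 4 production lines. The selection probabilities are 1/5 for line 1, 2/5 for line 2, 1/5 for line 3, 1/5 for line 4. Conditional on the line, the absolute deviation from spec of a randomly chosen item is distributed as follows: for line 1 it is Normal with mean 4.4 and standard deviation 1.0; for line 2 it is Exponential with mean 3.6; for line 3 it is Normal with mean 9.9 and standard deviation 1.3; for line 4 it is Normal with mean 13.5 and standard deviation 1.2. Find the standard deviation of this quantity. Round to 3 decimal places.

Per component, 1: μ=4.4, E[X²]=20.36; 2: μ=3.6, E[X²]=25.92; 3: μ=9.9, E[X²]=99.7; 4: μ=13.5, E[X²]=183.69.
E[X] = 0.2·4.4 + 0.4·3.6 + 0.2·9.9 + 0.2·13.5 = 7.
E[X²] = 0.2·20.36 + 0.4·25.92 + 0.2·99.7 + 0.2·183.69 = 71.118.
Var(X) = E[X²] − (E[X])² = 71.118 − 49 = 22.118.
SD(X) = √22.118 = 4.70298.

4.703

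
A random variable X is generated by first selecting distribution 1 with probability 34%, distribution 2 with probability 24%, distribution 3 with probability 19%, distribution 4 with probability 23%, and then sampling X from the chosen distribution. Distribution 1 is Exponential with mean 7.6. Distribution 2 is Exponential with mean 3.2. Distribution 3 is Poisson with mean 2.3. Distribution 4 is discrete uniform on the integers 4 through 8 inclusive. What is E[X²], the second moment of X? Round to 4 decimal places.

For each component E[X²] = Var + (mean)², giving 1: 115.52; 2: 20.48; 3: 7.59; 4: 38.
Overall E[X²] = 0.34·115.52 + 0.24·20.48 + 0.19·7.59 + 0.23·38 = 54.3741.

54.3741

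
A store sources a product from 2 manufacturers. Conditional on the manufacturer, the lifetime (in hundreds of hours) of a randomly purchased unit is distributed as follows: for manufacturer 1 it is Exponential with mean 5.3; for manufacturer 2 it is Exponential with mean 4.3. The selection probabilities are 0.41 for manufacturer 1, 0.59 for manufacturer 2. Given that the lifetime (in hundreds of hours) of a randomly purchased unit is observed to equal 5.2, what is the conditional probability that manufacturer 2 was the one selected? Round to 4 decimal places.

Likelihoods f(5.2 | ·): 1: 0.0707333; 2: 0.0693966.
Posterior ∝ prior × likelihood. Numerator for 2: 0.59·0.0693966 = 0.040944.
Normalizing constant: 0.41·0.0707333 + 0.59·0.0693966 = 0.0699446.
P(2 | observation) = 0.040944 / 0.0699446 = 0.585377.

0.5854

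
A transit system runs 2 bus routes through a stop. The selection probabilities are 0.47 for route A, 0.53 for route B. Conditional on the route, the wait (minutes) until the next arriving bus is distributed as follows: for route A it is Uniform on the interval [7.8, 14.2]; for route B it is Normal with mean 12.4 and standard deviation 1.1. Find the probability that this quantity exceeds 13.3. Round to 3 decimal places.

Conditional on each route, P(X > 13.3): A: 0.140625; B: 0.206627.
By total probability, P(X > 13.3) = 0.47·0.140625 + 0.53·0.206627 = 0.175606.

0.176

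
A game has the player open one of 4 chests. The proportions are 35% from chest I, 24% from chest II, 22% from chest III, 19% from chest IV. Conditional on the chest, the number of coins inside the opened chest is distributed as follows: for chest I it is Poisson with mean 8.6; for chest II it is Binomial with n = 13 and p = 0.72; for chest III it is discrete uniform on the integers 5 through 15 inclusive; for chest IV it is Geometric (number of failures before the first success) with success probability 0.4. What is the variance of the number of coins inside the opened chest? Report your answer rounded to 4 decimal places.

15.9620

Per component, I: μ=8.6, E[X²]=82.56; II: μ=9.36, E[X²]=90.2304; III: μ=10, E[X²]=110; IV: μ=1.5, E[X²]=6.
E[X] = 0.35·8.6 + 0.24·9.36 + 0.22·10 + 0.19·1.5 = 7.7414.
E[X²] = 0.35·82.56 + 0.24·90.2304 + 0.22·110 + 0.19·6 = 75.8913.
Var(X) = E[X²] − (E[X])² = 75.8913 − 59.9293 = 15.962.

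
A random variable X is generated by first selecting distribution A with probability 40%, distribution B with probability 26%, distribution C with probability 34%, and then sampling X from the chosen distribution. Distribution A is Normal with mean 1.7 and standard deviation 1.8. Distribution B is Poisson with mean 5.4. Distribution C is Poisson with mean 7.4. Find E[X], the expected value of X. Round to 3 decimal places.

Component means — A: 1.7; B: 5.4; C: 7.4.
E[X] = 0.4·1.7 + 0.26·5.4 + 0.34·7.4 = 4.6.

4.600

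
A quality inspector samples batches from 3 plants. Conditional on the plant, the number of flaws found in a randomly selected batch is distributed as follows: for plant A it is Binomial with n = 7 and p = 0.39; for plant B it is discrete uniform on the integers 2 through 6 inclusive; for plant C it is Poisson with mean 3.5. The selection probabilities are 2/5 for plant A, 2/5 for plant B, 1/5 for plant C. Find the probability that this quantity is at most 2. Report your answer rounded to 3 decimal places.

Conditional on each plant, P(X ≤ 2): A: 0.441851; B: 0.2; C: 0.320847.
By total probability, P(X ≤ 2) = 0.4·0.441851 + 0.4·0.2 + 0.2·0.320847 = 0.32091.

0.321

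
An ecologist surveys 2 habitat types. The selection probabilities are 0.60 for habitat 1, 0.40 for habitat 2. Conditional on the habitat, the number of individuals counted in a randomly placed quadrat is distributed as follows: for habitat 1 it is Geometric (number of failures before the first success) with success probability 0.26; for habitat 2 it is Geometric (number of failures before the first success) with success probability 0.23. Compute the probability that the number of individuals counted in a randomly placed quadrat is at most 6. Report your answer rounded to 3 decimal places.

0.863

Conditional on each habitat, P(X ≤ 6): 1: 0.878487; 2: 0.839515.
By total probability, P(X ≤ 6) = 0.6·0.878487 + 0.4·0.839515 = 0.862898.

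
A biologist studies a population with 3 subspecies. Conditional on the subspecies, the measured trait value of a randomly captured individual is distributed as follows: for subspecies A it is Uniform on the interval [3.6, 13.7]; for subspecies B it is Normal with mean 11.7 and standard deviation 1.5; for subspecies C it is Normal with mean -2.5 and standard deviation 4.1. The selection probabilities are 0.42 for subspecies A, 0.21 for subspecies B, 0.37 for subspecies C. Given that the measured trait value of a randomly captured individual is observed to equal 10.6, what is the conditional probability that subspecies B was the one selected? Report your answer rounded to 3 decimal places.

Likelihoods f(10.6 | ·): A: 0.0990099; B: 0.203255; C: 0.000590626.
Posterior ∝ prior × likelihood. Numerator for B: 0.21·0.203255 = 0.0426836.
Normalizing constant: 0.42·0.0990099 + 0.21·0.203255 + 0.37·0.000590626 = 0.0844863.
P(B | observation) = 0.0426836 / 0.0844863 = 0.505213.

0.505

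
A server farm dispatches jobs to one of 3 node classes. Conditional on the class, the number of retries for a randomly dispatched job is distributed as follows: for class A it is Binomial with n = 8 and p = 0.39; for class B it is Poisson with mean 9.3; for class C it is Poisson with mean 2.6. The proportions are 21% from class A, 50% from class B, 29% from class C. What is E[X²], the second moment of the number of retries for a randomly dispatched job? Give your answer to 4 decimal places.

For each component E[X²] = Var + (mean)², giving A: 11.6376; B: 95.79; C: 9.36.
Overall E[X²] = 0.21·11.6376 + 0.5·95.79 + 0.29·9.36 = 53.0533.

53.0533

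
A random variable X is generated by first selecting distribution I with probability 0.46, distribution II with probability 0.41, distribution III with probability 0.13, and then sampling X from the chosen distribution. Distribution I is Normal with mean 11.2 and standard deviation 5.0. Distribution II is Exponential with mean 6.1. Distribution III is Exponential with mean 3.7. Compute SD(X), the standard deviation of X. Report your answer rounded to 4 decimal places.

Per component, I: μ=11.2, E[X²]=150.44; II: μ=6.1, E[X²]=74.42; III: μ=3.7, E[X²]=27.38.
E[X] = 0.46·11.2 + 0.41·6.1 + 0.13·3.7 = 8.134.
E[X²] = 0.46·150.44 + 0.41·74.42 + 0.13·27.38 = 103.274.
Var(X) = E[X²] − (E[X])² = 103.274 − 66.162 = 37.112.
SD(X) = √37.112 = 6.09197.

6.0920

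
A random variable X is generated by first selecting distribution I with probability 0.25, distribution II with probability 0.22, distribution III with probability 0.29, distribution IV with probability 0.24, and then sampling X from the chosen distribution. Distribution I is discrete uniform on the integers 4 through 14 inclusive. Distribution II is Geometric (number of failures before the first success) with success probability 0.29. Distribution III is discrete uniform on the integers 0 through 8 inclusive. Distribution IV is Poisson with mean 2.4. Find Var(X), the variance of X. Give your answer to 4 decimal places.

13.9855

Per component, I: μ=9, E[X²]=91; II: μ=2.44828, E[X²]=14.4364; III: μ=4, E[X²]=22.6667; IV: μ=2.4, E[X²]=8.16.
E[X] = 0.25·9 + 0.22·2.44828 + 0.29·4 + 0.24·2.4 = 4.52462.
E[X²] = 0.25·91 + 0.22·14.4364 + 0.29·22.6667 + 0.24·8.16 = 34.4577.
Var(X) = E[X²] − (E[X])² = 34.4577 − 20.4722 = 13.9855.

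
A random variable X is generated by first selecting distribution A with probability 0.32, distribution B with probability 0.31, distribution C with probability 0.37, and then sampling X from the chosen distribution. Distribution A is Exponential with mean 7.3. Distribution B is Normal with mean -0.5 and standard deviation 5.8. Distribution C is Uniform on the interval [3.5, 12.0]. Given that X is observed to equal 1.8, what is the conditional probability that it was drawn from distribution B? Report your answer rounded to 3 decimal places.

0.365

Likelihoods f(1.8 | ·): A: 0.107051; B: 0.0635821; C: 0.
Posterior ∝ prior × likelihood. Numerator for B: 0.31·0.0635821 = 0.0197105.
Normalizing constant: 0.32·0.107051 + 0.31·0.0635821 + 0.37·0 = 0.0539668.
P(B | observation) = 0.0197105 / 0.0539668 = 0.365233.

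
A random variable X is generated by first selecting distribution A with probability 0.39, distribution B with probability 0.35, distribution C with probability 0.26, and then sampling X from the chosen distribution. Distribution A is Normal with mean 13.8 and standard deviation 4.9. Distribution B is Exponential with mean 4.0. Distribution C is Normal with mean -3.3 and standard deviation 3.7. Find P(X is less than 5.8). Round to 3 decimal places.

Conditional on each component, P(X < 5.8): A: 0.051271; B: 0.76543; C: 0.993043.
By total probability, P(X < 5.8) = 0.39·0.051271 + 0.35·0.76543 + 0.26·0.993043 = 0.546087.

0.546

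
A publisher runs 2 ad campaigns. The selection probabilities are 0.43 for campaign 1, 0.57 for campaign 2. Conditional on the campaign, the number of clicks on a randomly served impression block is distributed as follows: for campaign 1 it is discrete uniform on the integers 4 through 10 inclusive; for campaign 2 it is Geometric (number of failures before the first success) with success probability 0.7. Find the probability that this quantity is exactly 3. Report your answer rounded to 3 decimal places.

Conditional on each campaign, P(X = 3): 1: 0; 2: 0.0189.
By total probability, P(X = 3) = 0.43·0 + 0.57·0.0189 = 0.010773.

0.011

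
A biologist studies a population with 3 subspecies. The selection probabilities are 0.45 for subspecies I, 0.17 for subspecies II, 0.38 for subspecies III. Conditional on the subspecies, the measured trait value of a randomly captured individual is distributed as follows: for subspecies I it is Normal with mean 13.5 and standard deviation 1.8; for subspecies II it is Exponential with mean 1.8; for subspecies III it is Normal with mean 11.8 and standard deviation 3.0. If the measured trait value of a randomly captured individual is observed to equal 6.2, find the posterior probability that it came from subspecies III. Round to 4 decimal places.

Likelihoods f(6.2 | ·): I: 5.94431e-05; II: 0.0177347; III: 0.023289.
Posterior ∝ prior × likelihood. Numerator for III: 0.38·0.023289 = 0.00884983.
Normalizing constant: 0.45·5.94431e-05 + 0.17·0.0177347 + 0.38·0.023289 = 0.0118915.
P(III | observation) = 0.00884983 / 0.0118915 = 0.744216.

0.7442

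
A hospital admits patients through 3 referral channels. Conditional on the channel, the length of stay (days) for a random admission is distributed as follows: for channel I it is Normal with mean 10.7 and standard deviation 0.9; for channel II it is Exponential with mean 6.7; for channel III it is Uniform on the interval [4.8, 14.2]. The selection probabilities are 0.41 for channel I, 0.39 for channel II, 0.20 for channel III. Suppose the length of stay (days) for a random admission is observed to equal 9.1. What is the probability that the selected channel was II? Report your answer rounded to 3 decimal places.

0.203

Likelihoods f(9.1 | ·): I: 0.0912799; II: 0.0383763; III: 0.106383.
Posterior ∝ prior × likelihood. Numerator for II: 0.39·0.0383763 = 0.0149667.
Normalizing constant: 0.41·0.0912799 + 0.39·0.0383763 + 0.2·0.106383 = 0.0736681.
P(II | observation) = 0.0149667 / 0.0736681 = 0.203164.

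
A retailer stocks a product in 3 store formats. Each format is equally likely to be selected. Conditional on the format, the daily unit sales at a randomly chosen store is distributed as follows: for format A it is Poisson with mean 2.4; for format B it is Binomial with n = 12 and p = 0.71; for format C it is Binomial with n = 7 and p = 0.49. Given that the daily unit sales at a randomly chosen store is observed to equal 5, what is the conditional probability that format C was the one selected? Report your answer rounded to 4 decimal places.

Likelihoods P(X=5 | ·): A: 0.0601961; B: 0.0246492; C: 0.154291.
Posterior ∝ prior × likelihood. Numerator for C: 0.333333·0.154291 = 0.0514303.
Normalizing constant: 0.333333·0.0601961 + 0.333333·0.0246492 + 0.333333·0.154291 = 0.079712.
P(C | observation) = 0.0514303 / 0.079712 = 0.645201.

0.6452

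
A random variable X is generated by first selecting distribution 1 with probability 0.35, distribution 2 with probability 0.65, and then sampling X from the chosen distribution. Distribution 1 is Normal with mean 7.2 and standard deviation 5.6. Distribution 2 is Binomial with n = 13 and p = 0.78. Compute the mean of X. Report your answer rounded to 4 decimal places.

9.1110

Component means — 1: 7.2; 2: 10.14.
E[X] = 0.35·7.2 + 0.65·10.14 = 9.111.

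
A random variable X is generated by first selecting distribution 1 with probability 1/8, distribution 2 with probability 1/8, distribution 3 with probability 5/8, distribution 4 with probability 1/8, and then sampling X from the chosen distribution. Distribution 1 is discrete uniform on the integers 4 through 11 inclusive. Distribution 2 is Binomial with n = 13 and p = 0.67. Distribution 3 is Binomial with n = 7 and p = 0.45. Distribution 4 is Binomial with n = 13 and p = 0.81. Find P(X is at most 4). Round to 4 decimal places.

Conditional on each component, P(X ≤ 4): 1: 0.125; 2: 0.00819647; 3: 0.847072; 4: 0.000109257.
By total probability, P(X ≤ 4) = 0.125·0.125 + 0.125·0.00819647 + 0.625·0.847072 + 0.125·0.000109257 = 0.546083.

0.5461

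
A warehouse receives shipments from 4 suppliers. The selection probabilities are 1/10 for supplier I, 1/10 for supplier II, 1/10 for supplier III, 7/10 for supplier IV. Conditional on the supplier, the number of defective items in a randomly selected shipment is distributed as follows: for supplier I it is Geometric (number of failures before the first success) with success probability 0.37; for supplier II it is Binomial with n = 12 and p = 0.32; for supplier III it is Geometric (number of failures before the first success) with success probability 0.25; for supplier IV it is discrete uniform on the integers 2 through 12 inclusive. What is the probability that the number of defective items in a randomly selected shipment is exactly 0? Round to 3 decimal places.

0.063

Conditional on each supplier, P(X = 0): I: 0.37; II: 0.00977478; III: 0.25; IV: 0.
By total probability, P(X = 0) = 0.1·0.37 + 0.1·0.00977478 + 0.1·0.25 + 0.7·0 = 0.0629775.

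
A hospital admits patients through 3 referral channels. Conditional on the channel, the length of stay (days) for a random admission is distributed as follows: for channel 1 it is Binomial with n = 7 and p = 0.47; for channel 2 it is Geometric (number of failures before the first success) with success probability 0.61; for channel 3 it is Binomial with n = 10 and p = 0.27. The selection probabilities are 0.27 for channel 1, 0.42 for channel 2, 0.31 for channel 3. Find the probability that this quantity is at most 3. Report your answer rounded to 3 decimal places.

0.788

Conditional on each channel, P(X ≤ 3): 1: 0.565389; 2: 0.976866; 3: 0.727424.
By total probability, P(X ≤ 3) = 0.27·0.565389 + 0.42·0.976866 + 0.31·0.727424 = 0.78844.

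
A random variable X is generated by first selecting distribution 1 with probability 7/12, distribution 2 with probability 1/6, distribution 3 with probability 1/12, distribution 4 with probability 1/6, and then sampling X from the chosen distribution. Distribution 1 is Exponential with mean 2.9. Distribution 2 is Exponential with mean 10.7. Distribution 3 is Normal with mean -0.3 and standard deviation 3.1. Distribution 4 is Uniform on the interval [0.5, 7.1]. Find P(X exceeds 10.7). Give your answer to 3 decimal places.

0.076

Conditional on each component, P(X > 10.7): 1: 0.0249806; 2: 0.367879; 3: 0.000193799; 4: 0.
By total probability, P(X > 10.7) = 0.583333·0.0249806 + 0.166667·0.367879 + 0.0833333·0.000193799 + 0.166667·0 = 0.0759014.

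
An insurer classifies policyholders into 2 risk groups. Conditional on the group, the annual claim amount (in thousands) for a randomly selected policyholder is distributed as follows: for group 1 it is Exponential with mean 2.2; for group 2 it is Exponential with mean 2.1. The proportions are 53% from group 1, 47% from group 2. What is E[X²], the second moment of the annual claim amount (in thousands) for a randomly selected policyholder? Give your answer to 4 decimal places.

For each component E[X²] = Var + (mean)², giving 1: 9.68; 2: 8.82.
Overall E[X²] = 0.53·9.68 + 0.47·8.82 = 9.2758.

9.2758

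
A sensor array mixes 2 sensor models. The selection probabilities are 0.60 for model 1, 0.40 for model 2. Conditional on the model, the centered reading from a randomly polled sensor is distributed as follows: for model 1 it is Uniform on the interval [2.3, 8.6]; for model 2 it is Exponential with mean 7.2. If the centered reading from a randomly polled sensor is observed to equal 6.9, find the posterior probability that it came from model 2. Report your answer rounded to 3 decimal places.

Likelihoods f(6.9 | ·): 1: 0.15873; 2: 0.0532683.
Posterior ∝ prior × likelihood. Numerator for 2: 0.4·0.0532683 = 0.0213073.
Normalizing constant: 0.6·0.15873 + 0.4·0.0532683 = 0.116545.
P(2 | observation) = 0.0213073 / 0.116545 = 0.182824.

0.183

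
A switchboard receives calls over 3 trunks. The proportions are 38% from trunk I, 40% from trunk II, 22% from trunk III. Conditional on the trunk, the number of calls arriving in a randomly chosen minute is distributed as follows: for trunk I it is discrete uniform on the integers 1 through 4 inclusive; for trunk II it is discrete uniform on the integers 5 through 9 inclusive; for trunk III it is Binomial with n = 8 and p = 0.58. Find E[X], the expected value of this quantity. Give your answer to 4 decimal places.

4.7708

Component means — I: 2.5; II: 7; III: 4.64.
E[X] = 0.38·2.5 + 0.4·7 + 0.22·4.64 = 4.7708.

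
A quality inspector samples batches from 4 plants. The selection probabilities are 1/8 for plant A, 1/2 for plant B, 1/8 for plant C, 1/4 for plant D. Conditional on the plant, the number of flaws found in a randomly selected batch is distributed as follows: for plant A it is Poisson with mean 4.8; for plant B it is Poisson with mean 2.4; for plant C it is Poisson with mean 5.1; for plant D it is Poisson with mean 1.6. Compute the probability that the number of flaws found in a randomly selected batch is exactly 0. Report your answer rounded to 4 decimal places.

Conditional on each plant, P(X = 0): A: 0.00822975; B: 0.090718; C: 0.00609675; D: 0.201897.
By total probability, P(X = 0) = 0.125·0.00822975 + 0.5·0.090718 + 0.125·0.00609675 + 0.25·0.201897 = 0.0976239.

0.0976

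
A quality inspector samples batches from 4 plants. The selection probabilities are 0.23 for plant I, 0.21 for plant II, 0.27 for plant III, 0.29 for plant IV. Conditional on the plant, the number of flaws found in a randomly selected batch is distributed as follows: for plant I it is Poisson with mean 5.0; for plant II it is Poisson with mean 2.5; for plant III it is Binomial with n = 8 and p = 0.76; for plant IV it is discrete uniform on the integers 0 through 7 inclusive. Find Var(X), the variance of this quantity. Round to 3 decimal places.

Per component, I: μ=5, E[X²]=30; II: μ=2.5, E[X²]=8.75; III: μ=6.08, E[X²]=38.4256; IV: μ=3.5, E[X²]=17.5.
E[X] = 0.23·5 + 0.21·2.5 + 0.27·6.08 + 0.29·3.5 = 4.3316.
E[X²] = 0.23·30 + 0.21·8.75 + 0.27·38.4256 + 0.29·17.5 = 24.1874.
Var(X) = E[X²] − (E[X])² = 24.1874 − 18.7628 = 5.42465.

5.425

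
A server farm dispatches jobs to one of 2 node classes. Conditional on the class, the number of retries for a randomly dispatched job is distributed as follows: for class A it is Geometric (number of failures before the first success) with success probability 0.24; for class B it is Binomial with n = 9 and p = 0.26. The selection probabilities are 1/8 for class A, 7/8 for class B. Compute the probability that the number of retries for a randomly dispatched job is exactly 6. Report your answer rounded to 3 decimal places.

Conditional on each class, P(X = 6): A: 0.046248; B: 0.0105151.
By total probability, P(X = 6) = 0.125·0.046248 + 0.875·0.0105151 = 0.0149817.

0.015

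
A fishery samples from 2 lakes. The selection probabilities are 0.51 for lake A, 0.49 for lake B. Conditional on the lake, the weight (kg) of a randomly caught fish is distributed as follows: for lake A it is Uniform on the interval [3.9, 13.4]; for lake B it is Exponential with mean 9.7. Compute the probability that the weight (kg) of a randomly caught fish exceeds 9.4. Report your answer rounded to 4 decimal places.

Conditional on each lake, P(X > 9.4): A: 0.421053; B: 0.379435.
By total probability, P(X > 9.4) = 0.51·0.421053 + 0.49·0.379435 = 0.40066.

0.4007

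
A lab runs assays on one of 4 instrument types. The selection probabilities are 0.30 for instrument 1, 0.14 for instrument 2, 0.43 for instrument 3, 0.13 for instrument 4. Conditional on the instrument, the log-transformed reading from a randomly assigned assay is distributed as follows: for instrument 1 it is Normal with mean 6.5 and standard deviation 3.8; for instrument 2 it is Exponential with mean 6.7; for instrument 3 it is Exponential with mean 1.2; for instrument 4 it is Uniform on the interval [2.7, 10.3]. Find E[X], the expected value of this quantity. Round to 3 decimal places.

4.249

Component means — 1: 6.5; 2: 6.7; 3: 1.2; 4: 6.5.
E[X] = 0.3·6.5 + 0.14·6.7 + 0.43·1.2 + 0.13·6.5 = 4.249.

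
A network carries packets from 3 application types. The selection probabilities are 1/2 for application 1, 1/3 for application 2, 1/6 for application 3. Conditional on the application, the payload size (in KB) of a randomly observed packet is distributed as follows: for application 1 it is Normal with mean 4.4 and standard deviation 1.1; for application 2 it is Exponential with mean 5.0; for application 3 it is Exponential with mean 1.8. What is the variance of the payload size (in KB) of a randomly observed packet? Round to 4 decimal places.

10.6706

Per component, 1: μ=4.4, E[X²]=20.57; 2: μ=5, E[X²]=50; 3: μ=1.8, E[X²]=6.48.
E[X] = 0.5·4.4 + 0.333333·5 + 0.166667·1.8 = 4.16667.
E[X²] = 0.5·20.57 + 0.333333·50 + 0.166667·6.48 = 28.0317.
Var(X) = E[X²] − (E[X])² = 28.0317 − 17.3611 = 10.6706.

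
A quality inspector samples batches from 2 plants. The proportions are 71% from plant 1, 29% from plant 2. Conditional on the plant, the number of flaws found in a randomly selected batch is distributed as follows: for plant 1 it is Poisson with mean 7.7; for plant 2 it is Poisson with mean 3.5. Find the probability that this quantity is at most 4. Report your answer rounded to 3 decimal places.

0.294

Conditional on each plant, P(X ≤ 4): 1: 0.118145; 2: 0.725445.
By total probability, P(X ≤ 4) = 0.71·0.118145 + 0.29·0.725445 = 0.294262.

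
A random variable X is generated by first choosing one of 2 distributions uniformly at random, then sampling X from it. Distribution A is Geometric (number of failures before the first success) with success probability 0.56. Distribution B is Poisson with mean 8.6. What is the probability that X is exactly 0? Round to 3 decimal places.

0.280

Conditional on each component, P(X = 0): A: 0.56; B: 0.000184106.
By total probability, P(X = 0) = 0.5·0.56 + 0.5·0.000184106 = 0.280092.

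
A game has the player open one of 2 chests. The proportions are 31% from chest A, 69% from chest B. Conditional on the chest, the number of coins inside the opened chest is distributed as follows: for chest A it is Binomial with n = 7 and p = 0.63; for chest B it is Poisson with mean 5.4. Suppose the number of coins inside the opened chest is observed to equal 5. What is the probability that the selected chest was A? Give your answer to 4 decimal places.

0.4259

Likelihoods P(X=5 | ·): A: 0.285316; B: 0.172821.
Posterior ∝ prior × likelihood. Numerator for A: 0.31·0.285316 = 0.0884478.
Normalizing constant: 0.31·0.285316 + 0.69·0.172821 = 0.207695.
P(A | observation) = 0.0884478 / 0.207695 = 0.425855.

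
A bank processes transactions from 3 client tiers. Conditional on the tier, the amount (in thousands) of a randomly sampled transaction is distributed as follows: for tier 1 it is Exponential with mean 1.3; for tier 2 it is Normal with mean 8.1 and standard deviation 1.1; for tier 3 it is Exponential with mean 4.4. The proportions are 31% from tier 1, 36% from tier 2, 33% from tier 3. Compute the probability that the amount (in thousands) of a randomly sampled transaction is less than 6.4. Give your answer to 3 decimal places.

Conditional on each tier, P(X < 6.4): 1: 0.992723; 2: 0.0611182; 3: 0.766494.
By total probability, P(X < 6.4) = 0.31·0.992723 + 0.36·0.0611182 + 0.33·0.766494 = 0.58269.

0.583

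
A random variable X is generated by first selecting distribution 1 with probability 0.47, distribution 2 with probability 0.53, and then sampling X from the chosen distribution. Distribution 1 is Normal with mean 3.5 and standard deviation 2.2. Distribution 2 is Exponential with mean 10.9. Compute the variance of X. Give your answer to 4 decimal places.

Per component, 1: μ=3.5, E[X²]=17.09; 2: μ=10.9, E[X²]=237.62.
E[X] = 0.47·3.5 + 0.53·10.9 = 7.422.
E[X²] = 0.47·17.09 + 0.53·237.62 = 133.971.
Var(X) = E[X²] − (E[X])² = 133.971 − 55.0861 = 78.8848.

78.8848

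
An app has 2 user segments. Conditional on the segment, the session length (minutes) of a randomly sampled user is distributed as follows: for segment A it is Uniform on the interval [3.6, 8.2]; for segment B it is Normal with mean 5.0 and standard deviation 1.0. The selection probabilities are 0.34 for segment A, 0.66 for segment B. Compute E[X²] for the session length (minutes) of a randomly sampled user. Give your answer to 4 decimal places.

For each component E[X²] = Var + (mean)², giving A: 36.5733; B: 26.
Overall E[X²] = 0.34·36.5733 + 0.66·26 = 29.5949.

29.5949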